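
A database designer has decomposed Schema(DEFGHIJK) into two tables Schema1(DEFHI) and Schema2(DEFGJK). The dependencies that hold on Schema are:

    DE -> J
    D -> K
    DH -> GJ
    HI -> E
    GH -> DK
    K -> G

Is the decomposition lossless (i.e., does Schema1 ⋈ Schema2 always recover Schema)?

Yes

Common attributes: Schema1 ∩ Schema2 = {DEF}.
Closure of {DEF}: DE → J applies, adding J; D → K applies, adding K; K → G applies, adding G. So (DEF)⁺ = {DEFGJK}.
This closure contains every attribute of Schema2, so Schema1 ∩ Schema2 → Schema2. The join is lossless.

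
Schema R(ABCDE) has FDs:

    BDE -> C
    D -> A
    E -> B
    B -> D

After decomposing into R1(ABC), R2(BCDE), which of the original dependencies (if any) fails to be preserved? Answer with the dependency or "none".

Check D → A: no single fragment contains all of {AD}, and the restricted closure of {D} across the fragments never reaches {A}.
BDE → C is preserved.
E → B is preserved.
B → D is preserved.

D -> A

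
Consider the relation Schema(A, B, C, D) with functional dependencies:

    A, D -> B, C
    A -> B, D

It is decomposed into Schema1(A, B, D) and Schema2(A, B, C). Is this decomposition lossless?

Yes

Common attributes: Schema1 ∩ Schema2 = {A, B}.
Closure of {A, B}: A → B, D applies, adding D; A, D → B, C applies, adding C. So (A, B)⁺ = {A, B, C, D}.
This closure contains every attribute of Schema1, so Schema1 ∩ Schema2 → Schema1. The join is lossless.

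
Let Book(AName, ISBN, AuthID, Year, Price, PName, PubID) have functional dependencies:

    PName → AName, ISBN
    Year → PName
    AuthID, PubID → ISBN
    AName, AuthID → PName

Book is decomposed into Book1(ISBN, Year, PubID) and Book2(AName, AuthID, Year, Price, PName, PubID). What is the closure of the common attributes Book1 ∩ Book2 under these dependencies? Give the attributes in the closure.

AName, ISBN, Year, PName, PubID

Book1 ∩ Book2 = {Year, PubID}.
Year → PName applies, adding PName
PName → AName, ISBN applies, adding AName, ISBN
Closure: {AName, ISBN, Year, PName, PubID}.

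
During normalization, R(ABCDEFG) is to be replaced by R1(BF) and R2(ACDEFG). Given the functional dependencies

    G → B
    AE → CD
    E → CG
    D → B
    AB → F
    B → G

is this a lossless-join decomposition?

No

Common attributes: R1 ∩ R2 = {F}.
No dependency enlarges {F}, so (F)⁺ = {F}.
The closure contains neither all of R1 = {BF} nor all of R2 = {ACDEFG}, so the common attributes are not a superkey of either fragment. The join is lossy.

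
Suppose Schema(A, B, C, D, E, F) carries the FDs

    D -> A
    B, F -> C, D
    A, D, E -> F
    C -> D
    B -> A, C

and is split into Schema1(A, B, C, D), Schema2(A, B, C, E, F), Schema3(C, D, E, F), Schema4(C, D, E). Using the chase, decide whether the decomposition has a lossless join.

Chase test. Columns are A, B, C, D, E, F; row i has aⱼ where attribute j ∈ Schemai, else bᵢⱼ.
Initial tableau (one row per fragment):
  row 1: a1 a2 a3 a4 b15 b16
  row 2: a1 a2 a3 b24 a5 a6
  row 3: b31 b32 a3 a4 a5 a6
  row 4: b41 b42 a3 a4 a5 b46
Rows 1 and 3 agree on D; apply D→A and equate their A entries.
Rows 1 and 4 agree on D; apply D→A and equate their A entries.
Rows 3 and 4 agree on A, D, E; apply A, D, E→F and equate their F entries.
Rows 1 and 2 agree on C; apply C→D and equate their D entries.
Row 2 is now all distinguished symbols — the join is lossless.

Yes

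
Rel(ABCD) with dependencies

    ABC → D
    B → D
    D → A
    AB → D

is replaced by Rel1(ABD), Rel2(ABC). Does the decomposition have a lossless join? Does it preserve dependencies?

Lossless test: (AB)⁺ = {ABD}, which contains all of one fragment — lossless.
Dependency preservation: ABC → D is not contained in any single fragment, but the restricted closure of its left-hand side across the fragments still reaches the right-hand side; the remaining FDs each lie inside some fragment. All dependencies are preserved.

lossless and dependency-preserving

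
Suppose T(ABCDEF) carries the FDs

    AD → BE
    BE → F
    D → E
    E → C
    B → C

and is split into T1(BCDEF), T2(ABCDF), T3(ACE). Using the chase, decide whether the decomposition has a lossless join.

Chase test. Columns are ABCDEF; row i has aⱼ where attribute j ∈ Ti, else bᵢⱼ.
Initial tableau (one row per fragment):
  row 1: b11 a2 a3 a4 a5 a6
  row 2: a1 a2 a3 a4 b25 a6
  row 3: a1 b32 a3 b34 a5 b36
Rows 1 and 2 agree on D; apply D→E and equate their E entries.
Row 2 is now all distinguished symbols — the join is lossless.

Yes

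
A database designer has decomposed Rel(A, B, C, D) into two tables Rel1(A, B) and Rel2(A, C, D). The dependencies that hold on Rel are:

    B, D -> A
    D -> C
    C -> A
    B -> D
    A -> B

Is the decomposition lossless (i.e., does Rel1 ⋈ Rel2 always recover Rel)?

Yes

Common attributes: Rel1 ∩ Rel2 = {A}.
Closure of {A}: A → B applies, adding B; B → D applies, adding D; D → C applies, adding C. So (A)⁺ = {A, B, C, D}.
This closure contains every attribute of Rel1, so Rel1 ∩ Rel2 → Rel1. The join is lossless.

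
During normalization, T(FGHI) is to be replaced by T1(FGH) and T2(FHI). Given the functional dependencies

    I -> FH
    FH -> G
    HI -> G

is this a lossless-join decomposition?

Common attributes: T1 ∩ T2 = {FH}.
Closure of {FH}: FH → G applies, adding G. So (FH)⁺ = {FGH}.
This closure contains every attribute of T1, so T1 ∩ T2 → T1. The join is lossless.

Yes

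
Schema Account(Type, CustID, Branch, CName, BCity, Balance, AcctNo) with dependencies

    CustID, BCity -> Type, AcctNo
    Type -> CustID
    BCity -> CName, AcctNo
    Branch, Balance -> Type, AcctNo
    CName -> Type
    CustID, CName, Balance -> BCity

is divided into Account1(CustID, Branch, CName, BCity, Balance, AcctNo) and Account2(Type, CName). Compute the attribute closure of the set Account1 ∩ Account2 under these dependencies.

Account1 ∩ Account2 = {CName}.
CName → Type applies, adding Type
Type → CustID applies, adding CustID
Closure: {Type, CustID, CName}.

Type, CustID, CName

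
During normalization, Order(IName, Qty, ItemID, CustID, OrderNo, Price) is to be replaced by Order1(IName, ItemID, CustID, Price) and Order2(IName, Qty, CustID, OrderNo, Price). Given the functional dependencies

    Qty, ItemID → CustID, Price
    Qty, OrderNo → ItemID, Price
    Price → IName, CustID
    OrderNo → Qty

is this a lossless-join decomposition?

Common attributes: Order1 ∩ Order2 = {IName, CustID, Price}.
No dependency enlarges {IName, CustID, Price}, so (IName, CustID, Price)⁺ = {IName, CustID, Price}.
The closure contains neither all of Order1 = {IName, ItemID, CustID, Price} nor all of Order2 = {IName, Qty, CustID, OrderNo, Price}, so the common attributes are not a superkey of either fragment. The join is lossy.

No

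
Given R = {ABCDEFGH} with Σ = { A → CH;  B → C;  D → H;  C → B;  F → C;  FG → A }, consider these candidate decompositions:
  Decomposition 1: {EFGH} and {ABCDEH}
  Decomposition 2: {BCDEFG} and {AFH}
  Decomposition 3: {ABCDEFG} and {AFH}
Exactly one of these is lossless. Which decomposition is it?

Decomposition 3

Decomposition 1: common = {EH}, closure = {EH} → lossy.
Decomposition 2: common = {F}, closure = {BCF} → lossy.
Decomposition 3: common = {AF}, closure = {ABCFH} → lossless.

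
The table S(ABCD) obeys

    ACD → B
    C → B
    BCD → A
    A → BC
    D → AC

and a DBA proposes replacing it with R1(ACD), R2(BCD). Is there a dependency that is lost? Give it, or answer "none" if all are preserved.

none

ACD → B: restricted closure across fragments reaches B.
C → B lies within R2.
BCD → A: restricted closure across fragments reaches A.
A → BC: restricted closure across fragments reaches BC.
D → AC lies within R1.
Every dependency is enforceable on the fragments, so the decomposition is dependency-preserving.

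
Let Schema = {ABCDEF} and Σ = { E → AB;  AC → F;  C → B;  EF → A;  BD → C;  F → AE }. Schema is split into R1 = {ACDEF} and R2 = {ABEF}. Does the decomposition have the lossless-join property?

Yes

Common attributes: R1 ∩ R2 = {AEF}.
Closure of {AEF}: E → AB applies, adding B. So (AEF)⁺ = {ABEF}.
This closure contains every attribute of R2, so R1 ∩ R2 → R2. The join is lossless.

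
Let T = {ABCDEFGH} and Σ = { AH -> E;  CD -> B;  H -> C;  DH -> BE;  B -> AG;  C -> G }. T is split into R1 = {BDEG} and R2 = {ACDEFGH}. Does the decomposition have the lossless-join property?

Common attributes: R1 ∩ R2 = {DEG}.
No dependency enlarges {DEG}, so (DEG)⁺ = {DEG}.
The closure contains neither all of R1 = {BDEG} nor all of R2 = {ACDEFGH}, so the common attributes are not a superkey of either fragment. The join is lossy.

No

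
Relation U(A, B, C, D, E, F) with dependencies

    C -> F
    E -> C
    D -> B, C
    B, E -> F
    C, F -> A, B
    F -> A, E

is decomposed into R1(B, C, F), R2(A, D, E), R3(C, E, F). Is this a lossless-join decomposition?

Chase test. Columns are A, B, C, D, E, F; row i has aⱼ where attribute j ∈ Ri, else bᵢⱼ.
Initial tableau (one row per fragment):
  row 1: b11 a2 a3 b14 b15 a6
  row 2: a1 b22 b23 a4 a5 b26
  row 3: b31 b32 a3 b34 a5 a6
Rows 2 and 3 agree on E; apply E→C and equate their C entries.
Rows 1 and 3 agree on C, F; apply C, F→A, B and equate their A, B entries.
Rows 1 and 3 agree on F; apply F→A, E and equate their A, E entries.
Rows 1 and 2 agree on C; apply C→F and equate their F entries.
Rows 1 and 2 agree on C, F; apply C, F→A, B and equate their A, B entries.
Row 2 is now all distinguished symbols — the join is lossless.

Yes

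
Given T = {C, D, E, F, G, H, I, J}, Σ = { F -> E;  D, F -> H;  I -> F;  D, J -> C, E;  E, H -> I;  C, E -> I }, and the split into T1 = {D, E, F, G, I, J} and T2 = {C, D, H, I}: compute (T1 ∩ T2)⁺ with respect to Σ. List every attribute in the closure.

T1 ∩ T2 = {D, I}.
I → F applies, adding F
F → E applies, adding E
D, F → H applies, adding H
Closure: {D, E, F, H, I}.

D, E, F, H, I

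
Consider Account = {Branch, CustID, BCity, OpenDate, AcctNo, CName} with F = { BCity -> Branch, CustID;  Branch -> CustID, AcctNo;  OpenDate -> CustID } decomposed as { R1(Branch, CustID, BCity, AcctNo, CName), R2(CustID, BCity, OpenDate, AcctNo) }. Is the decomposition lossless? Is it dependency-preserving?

Lossless test: (CustID, BCity, AcctNo)⁺ = {Branch, CustID, BCity, AcctNo}, which is a superkey of neither fragment — lossy.
Dependency preservation: every FD's attributes lie within a single fragment, so each can be enforced locally — preserved.

lossy but dependency-preserving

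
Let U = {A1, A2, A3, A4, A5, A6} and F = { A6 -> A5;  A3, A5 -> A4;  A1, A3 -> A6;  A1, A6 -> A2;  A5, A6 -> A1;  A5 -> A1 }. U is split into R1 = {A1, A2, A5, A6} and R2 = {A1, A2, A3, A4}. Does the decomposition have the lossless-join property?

No

Common attributes: R1 ∩ R2 = {A1, A2}.
No dependency enlarges {A1, A2}, so (A1, A2)⁺ = {A1, A2}.
The closure contains neither all of R1 = {A1, A2, A5, A6} nor all of R2 = {A1, A2, A3, A4}, so the common attributes are not a superkey of either fragment. The join is lossy.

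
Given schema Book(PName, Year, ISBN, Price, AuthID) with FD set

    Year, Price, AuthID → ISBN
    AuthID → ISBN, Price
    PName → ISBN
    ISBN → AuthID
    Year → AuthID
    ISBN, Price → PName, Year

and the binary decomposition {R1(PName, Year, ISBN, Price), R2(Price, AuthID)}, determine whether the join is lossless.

No

Common attributes: R1 ∩ R2 = {Price}.
No dependency enlarges {Price}, so (Price)⁺ = {Price}.
The closure contains neither all of R1 = {PName, Year, ISBN, Price} nor all of R2 = {Price, AuthID}, so the common attributes are not a superkey of either fragment. The join is lossy.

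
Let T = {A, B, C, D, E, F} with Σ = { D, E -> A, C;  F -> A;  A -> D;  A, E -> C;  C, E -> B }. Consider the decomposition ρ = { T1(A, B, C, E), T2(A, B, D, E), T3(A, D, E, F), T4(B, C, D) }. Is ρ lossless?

Yes

Chase test. Columns are A, B, C, D, E, F; row i has aⱼ where attribute j ∈ Ti, else bᵢⱼ.
Initial tableau (one row per fragment):
  row 1: a1 a2 a3 b14 a5 b16
  row 2: a1 a2 b23 a4 a5 b26
  row 3: a1 b32 b33 a4 a5 a6
  row 4: b41 a2 a3 a4 b45 b46
Rows 2 and 3 agree on D, E; apply D, E→A, C and equate their A, C entries.
Rows 1 and 2 agree on A; apply A→D and equate their D entries.
Rows 1 and 2 agree on A, E; apply A, E→C and equate their C entries.
Rows 1 and 3 agree on C, E; apply C, E→B and equate their B entries.
Row 3 is now all distinguished symbols — the join is lossless.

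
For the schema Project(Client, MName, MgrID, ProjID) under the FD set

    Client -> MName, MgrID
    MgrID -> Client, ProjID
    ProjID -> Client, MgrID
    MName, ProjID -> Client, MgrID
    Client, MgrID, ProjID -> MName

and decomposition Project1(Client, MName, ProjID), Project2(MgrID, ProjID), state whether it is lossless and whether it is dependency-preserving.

Lossless test: (ProjID)⁺ = {Client, MName, MgrID, ProjID}, which contains all of one fragment — lossless.
Dependency preservation: Client → MName, MgrID; MgrID → Client, ProjID; ProjID → Client, MgrID; MName, ProjID → Client, MgrID; Client, MgrID, ProjID → MName are not contained in any single fragment, but the restricted closure of each left-hand side across the fragments still reaches the right-hand side; the remaining FDs each lie inside some fragment. All dependencies are preserved.

lossless and dependency-preserving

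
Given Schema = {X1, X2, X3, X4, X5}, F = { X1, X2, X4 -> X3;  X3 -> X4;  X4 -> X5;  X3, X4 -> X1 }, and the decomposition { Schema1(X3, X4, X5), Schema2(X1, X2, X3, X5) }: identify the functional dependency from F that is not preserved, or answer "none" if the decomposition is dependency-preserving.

X1, X2, X4 -> X3

Check X1, X2, X4 → X3: no single fragment contains all of {X1, X2, X3, X4}, and the restricted closure of {X1, X2, X4} across the fragments never reaches {X3}.
X3 → X4 is preserved.
X4 → X5 is preserved.
X3, X4 → X1 is preserved.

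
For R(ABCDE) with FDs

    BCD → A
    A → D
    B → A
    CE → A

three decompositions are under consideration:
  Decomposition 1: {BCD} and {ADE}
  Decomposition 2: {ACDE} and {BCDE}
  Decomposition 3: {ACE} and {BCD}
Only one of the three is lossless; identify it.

Decomposition 1: common = {D}, closure = {D} → lossy.
Decomposition 2: common = {CDE}, closure = {ACDE} → lossless.
Decomposition 3: common = {C}, closure = {C} → lossy.

Decomposition 2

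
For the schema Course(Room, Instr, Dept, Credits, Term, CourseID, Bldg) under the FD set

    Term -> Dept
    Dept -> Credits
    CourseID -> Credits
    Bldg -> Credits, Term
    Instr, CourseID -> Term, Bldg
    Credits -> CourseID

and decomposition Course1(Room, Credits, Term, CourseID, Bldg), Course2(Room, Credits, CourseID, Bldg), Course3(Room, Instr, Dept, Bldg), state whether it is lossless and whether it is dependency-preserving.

lossless but not dependency-preserving

Lossless test (chase): Rows 1 and 2 agree on Bldg; apply Bldg→Credits, Term and equate their Credits, Term entries. Rows 1 and 3 agree on Bldg; apply Bldg→Credits, Term and equate their Credits, Term entries. Rows 1 and 3 agree on Credits; apply Credits→CourseID and equate their CourseID entries. Rows 1 and 2 agree on Term; apply Term→Dept and equate their Dept entries. Rows 1 and 3 agree on Term; apply Term→Dept and equate their Dept entries. Row 3 is now all distinguished symbols — the join is lossless.
Dependency preservation: the restricted closure of {Term} across the fragments never reaches {Dept}, so Term → Dept cannot be enforced without a join — not preserved.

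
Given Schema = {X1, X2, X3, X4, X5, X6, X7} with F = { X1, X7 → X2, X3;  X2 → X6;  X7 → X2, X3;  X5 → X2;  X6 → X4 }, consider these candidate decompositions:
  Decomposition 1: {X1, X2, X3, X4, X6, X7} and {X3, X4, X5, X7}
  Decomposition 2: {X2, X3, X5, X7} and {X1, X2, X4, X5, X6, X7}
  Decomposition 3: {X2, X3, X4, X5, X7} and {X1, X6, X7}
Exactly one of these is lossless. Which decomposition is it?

Decomposition 1: common = {X3, X4, X7}, closure = {X2, X3, X4, X6, X7} → lossy.
Decomposition 2: common = {X2, X5, X7}, closure = {X2, X3, X4, X5, X6, X7} → lossless.
Decomposition 3: common = {X7}, closure = {X2, X3, X4, X6, X7} → lossy.

Decomposition 2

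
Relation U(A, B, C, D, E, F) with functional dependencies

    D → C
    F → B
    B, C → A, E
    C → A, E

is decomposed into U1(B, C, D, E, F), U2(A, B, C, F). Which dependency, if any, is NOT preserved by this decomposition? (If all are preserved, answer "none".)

D → C lies within U1.
F → B lies within U1.
B, C → A, E: restricted closure across fragments reaches A, E.
C → A, E: restricted closure across fragments reaches A, E.
Every dependency is enforceable on the fragments, so the decomposition is dependency-preserving.

none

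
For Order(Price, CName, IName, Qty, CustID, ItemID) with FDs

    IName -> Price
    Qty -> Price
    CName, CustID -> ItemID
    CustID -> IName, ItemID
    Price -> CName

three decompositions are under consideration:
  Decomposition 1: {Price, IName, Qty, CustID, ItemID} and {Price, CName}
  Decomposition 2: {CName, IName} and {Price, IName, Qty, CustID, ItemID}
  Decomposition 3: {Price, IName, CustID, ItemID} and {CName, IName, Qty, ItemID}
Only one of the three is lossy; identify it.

Decomposition 3

Decomposition 1: common = {Price}, closure = {Price, CName} → lossless.
Decomposition 2: common = {IName}, closure = {Price, CName, IName} → lossless.
Decomposition 3: common = {IName, ItemID}, closure = {Price, CName, IName, ItemID} → lossy.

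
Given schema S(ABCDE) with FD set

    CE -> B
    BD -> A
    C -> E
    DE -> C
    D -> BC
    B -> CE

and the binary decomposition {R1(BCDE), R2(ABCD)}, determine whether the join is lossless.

Yes

Common attributes: R1 ∩ R2 = {BCD}.
Closure of {BCD}: BD → A applies, adding A; C → E applies, adding E. So (BCD)⁺ = {ABCDE}.
This closure contains every attribute of R1, so R1 ∩ R2 → R1. The join is lossless.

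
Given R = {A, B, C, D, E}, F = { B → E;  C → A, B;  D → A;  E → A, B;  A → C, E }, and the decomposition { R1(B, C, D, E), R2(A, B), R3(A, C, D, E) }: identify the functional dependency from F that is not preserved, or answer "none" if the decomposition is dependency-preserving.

B → E lies within R1.
C → A, B: restricted closure across fragments reaches A, B.
D → A lies within R3.
E → A, B: restricted closure across fragments reaches A, B.
A → C, E lies within R3.
Every dependency is enforceable on the fragments, so the decomposition is dependency-preserving.

none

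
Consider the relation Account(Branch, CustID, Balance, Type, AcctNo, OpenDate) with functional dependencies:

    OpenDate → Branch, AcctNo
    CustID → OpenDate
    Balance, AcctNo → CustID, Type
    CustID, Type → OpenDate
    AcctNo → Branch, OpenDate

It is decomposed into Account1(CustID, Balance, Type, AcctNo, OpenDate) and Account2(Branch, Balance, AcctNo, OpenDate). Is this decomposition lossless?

Yes

Common attributes: Account1 ∩ Account2 = {Balance, AcctNo, OpenDate}.
Closure of {Balance, AcctNo, OpenDate}: OpenDate → Branch, AcctNo applies, adding Branch; Balance, AcctNo → CustID, Type applies, adding CustID, Type. So (Balance, AcctNo, OpenDate)⁺ = {Branch, CustID, Balance, Type, AcctNo, OpenDate}.
This closure contains every attribute of Account1, so Account1 ∩ Account2 → Account1. The join is lossless.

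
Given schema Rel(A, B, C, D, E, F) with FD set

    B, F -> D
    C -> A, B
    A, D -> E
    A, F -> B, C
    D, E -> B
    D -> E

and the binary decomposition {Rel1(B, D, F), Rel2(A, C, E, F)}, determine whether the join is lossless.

No

Common attributes: Rel1 ∩ Rel2 = {F}.
No dependency enlarges {F}, so (F)⁺ = {F}.
The closure contains neither all of Rel1 = {B, D, F} nor all of Rel2 = {A, C, E, F}, so the common attributes are not a superkey of either fragment. The join is lossy.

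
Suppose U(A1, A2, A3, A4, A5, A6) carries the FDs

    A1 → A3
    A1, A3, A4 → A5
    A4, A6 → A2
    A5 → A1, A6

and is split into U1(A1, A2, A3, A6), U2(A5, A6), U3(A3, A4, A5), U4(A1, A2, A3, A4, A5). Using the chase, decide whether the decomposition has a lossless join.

Yes

Chase test. Columns are A1, A2, A3, A4, A5, A6; row i has aⱼ where attribute j ∈ Ui, else bᵢⱼ.
Initial tableau (one row per fragment):
  row 1: a1 a2 a3 b14 b15 a6
  row 2: b21 b22 b23 b24 a5 a6
  row 3: b31 b32 a3 a4 a5 b36
  row 4: a1 a2 a3 a4 a5 b46
Rows 2 and 3 agree on A5; apply A5→A1, A6 and equate their A1, A6 entries.
Rows 2 and 4 agree on A5; apply A5→A1, A6 and equate their A1, A6 entries.
Rows 1 and 2 agree on A1; apply A1→A3 and equate their A3 entries.
Rows 3 and 4 agree on A4, A6; apply A4, A6→A2 and equate their A2 entries.
Row 3 is now all distinguished symbols — the join is lossless.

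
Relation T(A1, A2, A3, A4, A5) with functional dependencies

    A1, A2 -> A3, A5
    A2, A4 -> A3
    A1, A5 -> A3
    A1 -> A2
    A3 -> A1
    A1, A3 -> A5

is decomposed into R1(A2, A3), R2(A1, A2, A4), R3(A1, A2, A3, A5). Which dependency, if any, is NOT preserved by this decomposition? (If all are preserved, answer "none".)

A1, A2 → A3, A5 lies within R3.
A2, A4 → A3: restricted closure across fragments reaches A3.
A1, A5 → A3 lies within R3.
A1 → A2 lies within R2.
A3 → A1 lies within R3.
A1, A3 → A5 lies within R3.
Every dependency is enforceable on the fragments, so the decomposition is dependency-preserving.

none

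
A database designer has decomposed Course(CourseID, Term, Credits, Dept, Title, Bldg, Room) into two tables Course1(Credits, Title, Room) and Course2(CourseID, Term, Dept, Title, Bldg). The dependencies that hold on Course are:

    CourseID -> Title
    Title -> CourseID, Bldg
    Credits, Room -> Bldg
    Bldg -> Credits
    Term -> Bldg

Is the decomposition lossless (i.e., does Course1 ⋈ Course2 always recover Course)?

No

Common attributes: Course1 ∩ Course2 = {Title}.
Closure of {Title}: Title → CourseID, Bldg applies, adding CourseID, Bldg; Bldg → Credits applies, adding Credits. So (Title)⁺ = {CourseID, Credits, Title, Bldg}.
The closure contains neither all of Course1 = {Credits, Title, Room} nor all of Course2 = {CourseID, Term, Dept, Title, Bldg}, so the common attributes are not a superkey of either fragment. The join is lossy.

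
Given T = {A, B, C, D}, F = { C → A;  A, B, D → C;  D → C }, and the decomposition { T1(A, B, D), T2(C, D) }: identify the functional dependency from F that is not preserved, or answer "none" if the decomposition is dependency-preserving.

C → A

Check C → A: no single fragment contains all of {A, C}, and the restricted closure of {C} across the fragments never reaches {A}.
A, B, D → C is preserved.
D → C is preserved.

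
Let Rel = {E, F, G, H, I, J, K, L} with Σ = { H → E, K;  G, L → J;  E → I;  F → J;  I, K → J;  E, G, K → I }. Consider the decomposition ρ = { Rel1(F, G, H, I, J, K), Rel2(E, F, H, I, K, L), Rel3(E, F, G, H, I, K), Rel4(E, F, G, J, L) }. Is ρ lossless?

No

Chase test. Columns are E, F, G, H, I, J, K, L; row i has aⱼ where attribute j ∈ Reli, else bᵢⱼ.
Initial tableau (one row per fragment):
  row 1: b11 a2 a3 a4 a5 a6 a7 b18
  row 2: a1 a2 b23 a4 a5 b26 a7 a8
  row 3: a1 a2 a3 a4 a5 b36 a7 b38
  row 4: a1 a2 a3 b44 b45 a6 b47 a8
Rows 1 and 2 agree on H; apply H→E, K and equate their E, K entries.
Rows 1 and 4 agree on E; apply E→I and equate their I entries.
Rows 1 and 2 agree on F; apply F→J and equate their J entries.
Rows 1 and 3 agree on F; apply F→J and equate their J entries.
No row becomes fully distinguished — the join is lossy.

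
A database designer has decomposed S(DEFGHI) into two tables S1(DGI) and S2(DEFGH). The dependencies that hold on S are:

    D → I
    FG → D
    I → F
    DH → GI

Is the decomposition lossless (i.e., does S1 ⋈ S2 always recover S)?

Yes

Common attributes: S1 ∩ S2 = {DG}.
Closure of {DG}: D → I applies, adding I; I → F applies, adding F. So (DG)⁺ = {DFGI}.
This closure contains every attribute of S1, so S1 ∩ S2 → S1. The join is lossless.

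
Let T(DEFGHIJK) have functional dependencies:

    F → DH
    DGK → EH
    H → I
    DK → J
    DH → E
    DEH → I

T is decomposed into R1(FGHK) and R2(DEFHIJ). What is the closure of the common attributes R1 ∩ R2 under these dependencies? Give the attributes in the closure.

R1 ∩ R2 = {FH}.
F → DH applies, adding D
H → I applies, adding I
DH → E applies, adding E
Closure: {DEFHI}.

DEFHI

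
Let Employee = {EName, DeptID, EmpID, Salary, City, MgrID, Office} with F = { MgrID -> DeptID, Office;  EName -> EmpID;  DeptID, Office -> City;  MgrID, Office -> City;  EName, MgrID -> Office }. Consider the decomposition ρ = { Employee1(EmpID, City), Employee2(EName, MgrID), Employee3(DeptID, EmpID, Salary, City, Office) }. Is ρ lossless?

No

Chase test. Columns are EName, DeptID, EmpID, Salary, City, MgrID, Office; row i has aⱼ where attribute j ∈ Employeei, else bᵢⱼ.
Initial tableau (one row per fragment):
  row 1: b11 b12 a3 b14 a5 b16 b17
  row 2: a1 b22 b23 b24 b25 a6 b27
  row 3: b31 a2 a3 a4 a5 b36 a7
No row becomes fully distinguished — the join is lossy.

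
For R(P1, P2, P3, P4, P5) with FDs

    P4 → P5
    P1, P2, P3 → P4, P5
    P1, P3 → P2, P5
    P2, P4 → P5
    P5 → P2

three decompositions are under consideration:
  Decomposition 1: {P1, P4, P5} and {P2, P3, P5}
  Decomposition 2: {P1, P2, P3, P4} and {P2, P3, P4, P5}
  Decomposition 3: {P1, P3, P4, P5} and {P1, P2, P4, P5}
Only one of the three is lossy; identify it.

Decomposition 1: common = {P5}, closure = {P2, P5} → lossy.
Decomposition 2: common = {P2, P3, P4}, closure = {P2, P3, P4, P5} → lossless.
Decomposition 3: common = {P1, P4, P5}, closure = {P1, P2, P4, P5} → lossless.

Decomposition 1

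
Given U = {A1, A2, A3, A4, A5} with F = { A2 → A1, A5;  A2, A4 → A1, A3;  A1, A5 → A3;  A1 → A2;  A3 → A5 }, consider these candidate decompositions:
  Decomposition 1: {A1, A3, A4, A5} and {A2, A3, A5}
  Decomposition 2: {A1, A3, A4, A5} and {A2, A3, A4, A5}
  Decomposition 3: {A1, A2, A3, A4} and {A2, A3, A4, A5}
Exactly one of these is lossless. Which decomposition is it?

Decomposition 3

Decomposition 1: common = {A3, A5}, closure = {A3, A5} → lossy.
Decomposition 2: common = {A3, A4, A5}, closure = {A3, A4, A5} → lossy.
Decomposition 3: common = {A2, A3, A4}, closure = {A1, A2, A3, A4, A5} → lossless.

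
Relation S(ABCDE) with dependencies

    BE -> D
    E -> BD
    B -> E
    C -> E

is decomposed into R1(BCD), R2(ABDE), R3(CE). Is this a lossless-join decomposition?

No

Chase test. Columns are ABCDE; row i has aⱼ where attribute j ∈ Ri, else bᵢⱼ.
Initial tableau (one row per fragment):
  row 1: b11 a2 a3 a4 b15
  row 2: a1 a2 b23 a4 a5
  row 3: b31 b32 a3 b34 a5
Rows 2 and 3 agree on E; apply E→BD and equate their BD entries.
Rows 1 and 2 agree on B; apply B→E and equate their E entries.
No row becomes fully distinguished — the join is lossy.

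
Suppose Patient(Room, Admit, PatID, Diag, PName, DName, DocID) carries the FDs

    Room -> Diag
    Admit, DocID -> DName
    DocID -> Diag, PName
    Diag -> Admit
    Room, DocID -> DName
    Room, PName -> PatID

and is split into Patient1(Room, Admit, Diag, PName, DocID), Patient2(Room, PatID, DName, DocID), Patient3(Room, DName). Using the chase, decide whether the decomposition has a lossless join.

Chase test. Columns are Room, Admit, PatID, Diag, PName, DName, DocID; row i has aⱼ where attribute j ∈ Patienti, else bᵢⱼ.
Initial tableau (one row per fragment):
  row 1: a1 a2 b13 a4 a5 b16 a7
  row 2: a1 b22 a3 b24 b25 a6 a7
  row 3: a1 b32 b33 b34 b35 a6 b37
Rows 1 and 2 agree on Room; apply Room→Diag and equate their Diag entries.
Rows 1 and 3 agree on Room; apply Room→Diag and equate their Diag entries.
Rows 1 and 2 agree on DocID; apply DocID→Diag, PName and equate their Diag, PName entries.
Rows 1 and 2 agree on Diag; apply Diag→Admit and equate their Admit entries.
Rows 1 and 3 agree on Diag; apply Diag→Admit and equate their Admit entries.
Rows 1 and 2 agree on Room, DocID; apply Room, DocID→DName and equate their DName entries.
Rows 1 and 2 agree on Room, PName; apply Room, PName→PatID and equate their PatID entries.
Row 1 is now all distinguished symbols — the join is lossless.

Yes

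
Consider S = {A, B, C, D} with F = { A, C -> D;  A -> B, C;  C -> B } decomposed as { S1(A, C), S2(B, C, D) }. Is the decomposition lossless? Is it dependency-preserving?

lossy and not dependency-preserving

Lossless test: (C)⁺ = {B, C}, which is a superkey of neither fragment — lossy.
Dependency preservation: the restricted closure of {A, C} across the fragments never reaches {D}, so A, C → D cannot be enforced without a join — not preserved.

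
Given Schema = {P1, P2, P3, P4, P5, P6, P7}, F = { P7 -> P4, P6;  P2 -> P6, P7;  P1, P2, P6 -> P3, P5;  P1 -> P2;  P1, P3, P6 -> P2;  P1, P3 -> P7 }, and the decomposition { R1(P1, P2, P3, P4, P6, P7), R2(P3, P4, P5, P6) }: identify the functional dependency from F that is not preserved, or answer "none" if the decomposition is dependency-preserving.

Check P1, P2, P6 → P3, P5: no single fragment contains all of {P1, P2, P3, P5, P6}, and the restricted closure of {P1, P2, P6} across the fragments never reaches {P3, P5}.
P7 → P4, P6 is preserved.
P2 → P6, P7 is preserved.
P1 → P2 is preserved.
P1, P3, P6 → P2 is preserved.
P1, P3 → P7 is preserved.

P1, P2, P6 -> P3, P5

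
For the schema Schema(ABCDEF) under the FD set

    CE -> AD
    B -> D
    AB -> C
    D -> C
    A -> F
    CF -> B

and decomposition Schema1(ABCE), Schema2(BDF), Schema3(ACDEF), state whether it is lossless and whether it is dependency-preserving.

Lossless test (chase): Rows 1 and 3 agree on CE; apply CE→AD and equate their AD entries. Rows 1 and 2 agree on D; apply D→C and equate their C entries. Rows 1 and 3 agree on A; apply A→F and equate their F entries. Rows 1 and 3 agree on CF; apply CF→B and equate their B entries. Row 1 is now all distinguished symbols — the join is lossless.
Dependency preservation: CF → B is not contained in any single fragment, but the restricted closure of its left-hand side across the fragments still reaches the right-hand side; the remaining FDs each lie inside some fragment. All dependencies are preserved.

lossless and dependency-preserving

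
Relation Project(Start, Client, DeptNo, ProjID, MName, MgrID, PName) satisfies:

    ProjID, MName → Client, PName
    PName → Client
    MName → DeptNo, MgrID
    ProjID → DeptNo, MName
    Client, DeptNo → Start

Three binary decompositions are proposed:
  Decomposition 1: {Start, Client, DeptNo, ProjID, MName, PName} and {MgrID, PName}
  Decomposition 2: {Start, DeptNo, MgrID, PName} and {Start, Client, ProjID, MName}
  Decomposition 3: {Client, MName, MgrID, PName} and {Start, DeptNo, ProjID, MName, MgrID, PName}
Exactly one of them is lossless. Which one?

Decomposition 1: common = {PName}, closure = {Client, PName} → lossy.
Decomposition 2: common = {Start}, closure = {Start} → lossy.
Decomposition 3: common = {MName, MgrID, PName}, closure = {Start, Client, DeptNo, MName, MgrID, PName} → lossless.

Decomposition 3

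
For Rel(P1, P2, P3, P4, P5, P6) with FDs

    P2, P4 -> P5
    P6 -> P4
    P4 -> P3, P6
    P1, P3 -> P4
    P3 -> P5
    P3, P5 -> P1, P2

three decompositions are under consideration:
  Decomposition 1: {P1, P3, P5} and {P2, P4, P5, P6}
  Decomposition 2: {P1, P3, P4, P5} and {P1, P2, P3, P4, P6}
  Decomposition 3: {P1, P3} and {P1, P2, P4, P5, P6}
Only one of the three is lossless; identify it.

Decomposition 2

Decomposition 1: common = {P5}, closure = {P5} → lossy.
Decomposition 2: common = {P1, P3, P4}, closure = {P1, P2, P3, P4, P5, P6} → lossless.
Decomposition 3: common = {P1}, closure = {P1} → lossy.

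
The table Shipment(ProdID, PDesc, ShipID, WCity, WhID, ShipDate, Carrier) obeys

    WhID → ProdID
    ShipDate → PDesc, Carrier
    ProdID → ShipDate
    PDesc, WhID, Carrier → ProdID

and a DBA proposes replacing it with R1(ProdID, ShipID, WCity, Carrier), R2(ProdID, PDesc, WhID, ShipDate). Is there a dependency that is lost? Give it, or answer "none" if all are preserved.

ShipDate → PDesc, Carrier

Check ShipDate → PDesc, Carrier: no single fragment contains all of {PDesc, ShipDate, Carrier}, and the restricted closure of {ShipDate} across the fragments never reaches {PDesc, Carrier}.
WhID → ProdID is preserved.
ProdID → ShipDate is preserved.
PDesc, WhID, Carrier → ProdID is preserved.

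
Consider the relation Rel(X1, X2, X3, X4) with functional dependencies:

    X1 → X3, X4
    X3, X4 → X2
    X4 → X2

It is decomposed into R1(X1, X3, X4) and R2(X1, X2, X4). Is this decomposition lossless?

Common attributes: R1 ∩ R2 = {X1, X4}.
Closure of {X1, X4}: X1 → X3, X4 applies, adding X3; X3, X4 → X2 applies, adding X2. So (X1, X4)⁺ = {X1, X2, X3, X4}.
This closure contains every attribute of R1, so R1 ∩ R2 → R1. The join is lossless.

Yes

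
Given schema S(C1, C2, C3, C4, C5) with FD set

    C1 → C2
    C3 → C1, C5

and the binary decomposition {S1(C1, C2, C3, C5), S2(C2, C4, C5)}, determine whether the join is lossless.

Common attributes: S1 ∩ S2 = {C2, C5}.
No dependency enlarges {C2, C5}, so (C2, C5)⁺ = {C2, C5}.
The closure contains neither all of S1 = {C1, C2, C3, C5} nor all of S2 = {C2, C4, C5}, so the common attributes are not a superkey of either fragment. The join is lossy.

No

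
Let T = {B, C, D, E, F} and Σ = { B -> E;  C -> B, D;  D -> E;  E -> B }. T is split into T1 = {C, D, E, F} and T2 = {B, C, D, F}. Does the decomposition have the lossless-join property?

Common attributes: T1 ∩ T2 = {C, D, F}.
Closure of {C, D, F}: C → B, D applies, adding B; D → E applies, adding E. So (C, D, F)⁺ = {B, C, D, E, F}.
This closure contains every attribute of T1, so T1 ∩ T2 → T1. The join is lossless.

Yes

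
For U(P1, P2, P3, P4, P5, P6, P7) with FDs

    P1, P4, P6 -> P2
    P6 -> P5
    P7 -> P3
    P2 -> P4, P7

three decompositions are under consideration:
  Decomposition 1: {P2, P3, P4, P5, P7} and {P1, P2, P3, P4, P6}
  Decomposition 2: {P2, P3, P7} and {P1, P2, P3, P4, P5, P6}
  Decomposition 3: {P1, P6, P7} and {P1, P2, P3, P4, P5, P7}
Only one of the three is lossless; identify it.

Decomposition 1: common = {P2, P3, P4}, closure = {P2, P3, P4, P7} → lossy.
Decomposition 2: common = {P2, P3}, closure = {P2, P3, P4, P7} → lossless.
Decomposition 3: common = {P1, P7}, closure = {P1, P3, P7} → lossy.

Decomposition 2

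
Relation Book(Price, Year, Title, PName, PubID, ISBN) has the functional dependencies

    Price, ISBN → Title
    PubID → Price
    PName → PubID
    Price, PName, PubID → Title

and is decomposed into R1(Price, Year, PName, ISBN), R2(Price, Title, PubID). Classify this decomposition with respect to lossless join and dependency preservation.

lossy and not dependency-preserving

Lossless test: (Price)⁺ = {Price}, which is a superkey of neither fragment — lossy.
Dependency preservation: the restricted closure of {Price, ISBN} across the fragments never reaches {Title}, so Price, ISBN → Title cannot be enforced without a join — not preserved.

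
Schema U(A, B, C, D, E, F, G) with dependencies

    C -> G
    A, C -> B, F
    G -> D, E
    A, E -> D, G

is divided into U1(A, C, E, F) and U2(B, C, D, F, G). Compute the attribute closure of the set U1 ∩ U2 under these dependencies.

U1 ∩ U2 = {C, F}.
C → G applies, adding G
G → D, E applies, adding D, E
Closure: {C, D, E, F, G}.

C, D, E, F, G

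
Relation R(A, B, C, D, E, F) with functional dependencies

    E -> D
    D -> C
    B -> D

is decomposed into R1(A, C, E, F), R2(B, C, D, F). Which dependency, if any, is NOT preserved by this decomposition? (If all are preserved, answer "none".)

Check E → D: no single fragment contains all of {D, E}, and the restricted closure of {E} across the fragments never reaches {D}.
D → C is preserved.
B → D is preserved.

E -> D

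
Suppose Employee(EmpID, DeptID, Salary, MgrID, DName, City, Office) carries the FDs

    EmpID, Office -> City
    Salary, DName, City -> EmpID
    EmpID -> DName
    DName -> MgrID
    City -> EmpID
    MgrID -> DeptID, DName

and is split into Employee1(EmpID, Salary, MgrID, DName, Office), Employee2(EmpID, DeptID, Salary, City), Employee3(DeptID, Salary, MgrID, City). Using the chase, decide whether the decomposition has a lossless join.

Chase test. Columns are EmpID, DeptID, Salary, MgrID, DName, City, Office; row i has aⱼ where attribute j ∈ Employeei, else bᵢⱼ.
Initial tableau (one row per fragment):
  row 1: a1 b12 a3 a4 a5 b16 a7
  row 2: a1 a2 a3 b24 b25 a6 b27
  row 3: b31 a2 a3 a4 b35 a6 b37
Rows 1 and 2 agree on EmpID; apply EmpID→DName and equate their DName entries.
Rows 1 and 2 agree on DName; apply DName→MgrID and equate their MgrID entries.
Rows 2 and 3 agree on City; apply City→EmpID and equate their EmpID entries.
Rows 1 and 2 agree on MgrID; apply MgrID→DeptID, DName and equate their DeptID, DName entries.
Rows 1 and 3 agree on MgrID; apply MgrID→DeptID, DName and equate their DeptID, DName entries.
No row becomes fully distinguished — the join is lossy.

No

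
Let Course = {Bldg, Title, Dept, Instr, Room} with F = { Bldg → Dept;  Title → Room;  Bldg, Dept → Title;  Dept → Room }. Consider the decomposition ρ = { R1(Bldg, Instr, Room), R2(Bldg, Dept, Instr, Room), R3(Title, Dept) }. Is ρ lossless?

Chase test. Columns are Bldg, Title, Dept, Instr, Room; row i has aⱼ where attribute j ∈ Ri, else bᵢⱼ.
Initial tableau (one row per fragment):
  row 1: a1 b12 b13 a4 a5
  row 2: a1 b22 a3 a4 a5
  row 3: b31 a2 a3 b34 b35
Rows 1 and 2 agree on Bldg; apply Bldg→Dept and equate their Dept entries.
Rows 1 and 2 agree on Bldg, Dept; apply Bldg, Dept→Title and equate their Title entries.
Rows 1 and 3 agree on Dept; apply Dept→Room and equate their Room entries.
No row becomes fully distinguished — the join is lossy.

No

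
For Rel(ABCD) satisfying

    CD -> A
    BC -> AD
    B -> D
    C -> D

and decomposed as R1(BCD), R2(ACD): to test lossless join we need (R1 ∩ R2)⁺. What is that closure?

R1 ∩ R2 = {CD}.
CD → A applies, adding A
Closure: {ACD}.

ACD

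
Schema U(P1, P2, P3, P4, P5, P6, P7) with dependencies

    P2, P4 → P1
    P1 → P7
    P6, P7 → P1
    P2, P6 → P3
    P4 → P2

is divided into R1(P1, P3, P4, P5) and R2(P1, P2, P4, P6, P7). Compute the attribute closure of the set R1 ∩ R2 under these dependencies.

R1 ∩ R2 = {P1, P4}.
P1 → P7 applies, adding P7
P4 → P2 applies, adding P2
Closure: {P1, P2, P4, P7}.

P1, P2, P4, P7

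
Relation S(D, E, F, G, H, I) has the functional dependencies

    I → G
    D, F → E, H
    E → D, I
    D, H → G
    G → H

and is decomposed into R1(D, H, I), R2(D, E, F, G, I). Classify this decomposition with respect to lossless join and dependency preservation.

lossless but not dependency-preserving

Lossless test: (D, I)⁺ = {D, G, H, I}, which contains all of one fragment — lossless.
Dependency preservation: the restricted closure of {D, H} across the fragments never reaches {G}, so D, H → G cannot be enforced without a join — not preserved.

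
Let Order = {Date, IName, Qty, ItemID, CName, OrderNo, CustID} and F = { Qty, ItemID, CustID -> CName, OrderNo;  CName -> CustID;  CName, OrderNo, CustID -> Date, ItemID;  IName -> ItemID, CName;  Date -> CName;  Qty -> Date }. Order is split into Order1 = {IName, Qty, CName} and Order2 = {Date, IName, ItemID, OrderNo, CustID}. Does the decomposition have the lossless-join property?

No

Common attributes: Order1 ∩ Order2 = {IName}.
Closure of {IName}: IName → ItemID, CName applies, adding ItemID, CName; CName → CustID applies, adding CustID. So (IName)⁺ = {IName, ItemID, CName, CustID}.
The closure contains neither all of Order1 = {IName, Qty, CName} nor all of Order2 = {Date, IName, ItemID, OrderNo, CustID}, so the common attributes are not a superkey of either fragment. The join is lossy.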